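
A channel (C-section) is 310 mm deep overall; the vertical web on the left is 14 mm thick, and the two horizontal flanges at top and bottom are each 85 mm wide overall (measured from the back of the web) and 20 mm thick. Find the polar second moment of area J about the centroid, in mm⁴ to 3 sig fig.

Break the section into simple shapes (no overlaps), measuring from the bottom-left corner of the bounding box.
Web: 14 × 310, A = 4 340 mm², y = 155 mm, Ī = 34 756 167 mm⁴.
Top flange (beyond web): 71 × 20, A = 1 420 mm², y = 300 mm, Ī = 47 333 mm⁴.
Bottom flange (beyond web): 71 × 20, A = 1 420 mm², y = 10 mm, Ī = 47 333 mm⁴.
By symmetry the centroid is at mid-height, ȳ = 155 mm.
Transfer each piece to the centroidal x-axis using Ī + A·d² with d = y − 155:
  web: d = 0 mm → contributes +34 756 167 mm⁴
  top flange (beyond web): d = 145 mm → contributes +29 902 833 mm⁴
  bottom flange (beyond web): d = -145 mm → contributes +29 902 833 mm⁴
Total I = 94 561 833 mm⁴.
For the y-axis: x̄ = 23.811 mm.
Repeating about the centroidal y-axis gives I_y = 4 364 636 mm⁴.
Polar second moment: J = I_x + I_y = 98 926 469 mm⁴.

J ≈ 9.89 × 10⁷ mm⁴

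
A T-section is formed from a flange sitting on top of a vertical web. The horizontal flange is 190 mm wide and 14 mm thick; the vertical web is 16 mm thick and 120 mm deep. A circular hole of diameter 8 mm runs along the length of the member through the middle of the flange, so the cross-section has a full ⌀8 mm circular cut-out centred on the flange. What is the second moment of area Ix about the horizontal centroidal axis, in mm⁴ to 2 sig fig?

Ix ≈ 7.3 × 10⁶ mm⁴

Split into non-overlapping primitives; take the origin at the lower-left of the bounding box.
Flange: 190 × 14, A = 2 660 mm², y = 127 mm, Ī = 43 447 mm⁴.
Web: 16 × 120, A = 1 920 mm², y = 60 mm, Ī = 2 304 000 mm⁴.
Hole (subtracted): ⌀8, A = 50.27 mm², y = 127 mm, Ī = 201.1 mm⁴.
Centroid: ȳ = ΣA·y / ΣA = 98.6 mm.
Transfer each piece to the horizontal centroidal axis using Ī + A·d² with d = y − 98.6:
  flange: d = 28.4 mm → contributes +2 188 747 mm⁴
  web: d = -38.6 mm → contributes +5 164 869 mm⁴
  hole: d = 28.4 mm → contributes −40 740 mm⁴
Total I = 7 312 876 mm⁴.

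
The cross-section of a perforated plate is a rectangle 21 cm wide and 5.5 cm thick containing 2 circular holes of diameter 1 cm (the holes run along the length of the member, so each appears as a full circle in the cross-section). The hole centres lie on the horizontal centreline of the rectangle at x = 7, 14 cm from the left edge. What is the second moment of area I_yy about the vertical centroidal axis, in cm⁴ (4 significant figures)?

I_yy ≈ 4225 cm⁴

Break the section into simple shapes (no overlaps), measuring from the bottom-left corner of the bounding box.
Plate: 21 × 5.5, A = 115.5 cm², x = 10.5 cm, Ī = 4244.63 cm⁴.
Hole 1 (subtracted): ⌀1, A = 0.785398 cm², x = 7 cm, Ī = 0.0490874 cm⁴.
Hole 2 (subtracted): ⌀1, A = 0.785398 cm², x = 14 cm, Ī = 0.0490874 cm⁴.
By symmetry the centroid is at mid-width, x̄ = 10.5 cm.
Transfer each piece to the vertical centroidal axis using Ī + A·d² with d = x − 10.5:
  plate: d = 0 cm → contributes +4244.63 cm⁴
  hole 1: d = -3.5 cm → contributes −9.67021 cm⁴
  hole 2: d = 3.5 cm → contributes −9.67021 cm⁴
Total I = 4225.28 cm⁴.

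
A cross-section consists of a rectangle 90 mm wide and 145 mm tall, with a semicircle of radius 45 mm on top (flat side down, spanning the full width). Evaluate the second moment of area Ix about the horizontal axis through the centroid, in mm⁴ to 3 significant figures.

Split into non-overlapping primitives; take the origin at the lower-left of the bounding box.
Rectangular body: 90 × 145, A = 13 050 mm², y = 72.5 mm, Ī = 22 864 688 mm⁴.
Semicircular cap: semicircle r = 45, A = 3180.9 mm², y = 164.1 mm, Ī = 450 072 mm⁴.
Centroid: ȳ = ΣA·y / ΣA = 90.451 mm.
Transfer each piece to the horizontal axis through the centroid using Ī + A·d² with d = y − 90.451:
  rectangular body: d = -17.951 mm → contributes +27 069 966 mm⁴
  semicircular cap: d = 73.647 mm → contributes +17 702 902 mm⁴
Total I = 44 772 867 mm⁴.

Ix ≈ 4.48 × 10⁷ mm⁴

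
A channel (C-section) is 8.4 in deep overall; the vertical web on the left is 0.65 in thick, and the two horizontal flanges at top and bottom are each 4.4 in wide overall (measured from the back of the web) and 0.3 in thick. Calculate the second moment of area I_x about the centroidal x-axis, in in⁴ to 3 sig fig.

I_x ≈ 69.0 in⁴

Break the section into simple shapes (no overlaps), measuring from the bottom-left corner of the bounding box.
Web: 0.65 × 8.4, A = 5.46 in², y = 4.2 in, Ī = 32.105 in⁴.
Top flange (beyond web): 3.75 × 0.3, A = 1.125 in², y = 8.25 in, Ī = 0.0084375 in⁴.
Bottom flange (beyond web): 3.75 × 0.3, A = 1.125 in², y = 0.15 in, Ī = 0.0084375 in⁴.
By symmetry the centroid is at mid-height, ȳ = 4.2 in.
Transfer each piece to the centroidal x-axis using Ī + A·d² with d = y − 4.2:
  web: d = 0 in → contributes +32.105 in⁴
  top flange (beyond web): d = 4.05 in → contributes +18.461 in⁴
  bottom flange (beyond web): d = -4.05 in → contributes +18.461 in⁴
Total I = 69.027 in⁴.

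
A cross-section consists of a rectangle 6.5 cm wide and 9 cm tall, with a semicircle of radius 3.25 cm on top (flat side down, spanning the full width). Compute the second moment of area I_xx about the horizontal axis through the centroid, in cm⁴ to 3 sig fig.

I_xx ≈ 854 cm⁴

Split into non-overlapping primitives; take the origin at the lower-left of the bounding box.
Rectangular body: 6.5 × 9, A = 58.5 cm², y = 4.5 cm, Ī = 394.88 cm⁴.
Semicircular cap: semicircle r = 3.25, A = 16.592 cm², y = 10.379 cm, Ī = 12.245 cm⁴.
Centroid: ȳ = ΣA·y / ΣA = 5.799 cm.
Transfer each piece to the horizontal axis through the centroid using Ī + A·d² with d = y − 5.799:
  rectangular body: d = -1.299 cm → contributes +493.59 cm⁴
  semicircular cap: d = 4.5803 cm → contributes +360.32 cm⁴
Total I = 853.92 cm⁴.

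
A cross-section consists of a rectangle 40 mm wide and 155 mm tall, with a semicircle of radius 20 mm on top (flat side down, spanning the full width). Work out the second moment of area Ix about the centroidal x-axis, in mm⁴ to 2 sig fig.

Ix ≈ 1.7 × 10⁷ mm⁴

Treat the section as a set of non-overlapping primitives; coordinates are from the bounding-box lower-left.
Rectangular body: 40 × 155, A = 6 200 mm², y = 77.5 mm, Ī = 12 412 917 mm⁴.
Semicircular cap: semicircle r = 20, A = 628.3 mm², y = 163.5 mm, Ī = 17 561 mm⁴.
Centroid: ȳ = ΣA·y / ΣA = 85.41 mm.
Transfer each piece to the centroidal x-axis using Ī + A·d² with d = y − 85.41:
  rectangular body: d = -7.912 mm → contributes +12 801 069 mm⁴
  semicircular cap: d = 78.08 mm → contributes +3 847 696 mm⁴
Total I = 16 648 765 mm⁴.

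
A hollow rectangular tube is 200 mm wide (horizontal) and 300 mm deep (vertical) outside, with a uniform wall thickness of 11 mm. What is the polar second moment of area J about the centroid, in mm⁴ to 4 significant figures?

Treat the section as a set of non-overlapping primitives; coordinates are from the bounding-box lower-left.
Outer rectangle: 200 × 300, A = 60 000 mm², y = 150 mm, Ī = 450 000 000 mm⁴.
Inner void (subtracted): 178 × 278, A = 49 484 mm², y = 150 mm, Ī = 318 693 455 mm⁴.
By symmetry the centroid is at mid-height, ȳ = 150 mm.
All pieces are centred on the centroidal x-axis, so I = ΣĪ (holes subtracted) = 131 306 545 mm⁴.
Repeating about the centroidal y-axis gives I_y = 69 345 745 mm⁴.
Polar second moment: J = I_x + I_y = 200 652 291 mm⁴.

J ≈ 2.007 × 10⁸ mm⁴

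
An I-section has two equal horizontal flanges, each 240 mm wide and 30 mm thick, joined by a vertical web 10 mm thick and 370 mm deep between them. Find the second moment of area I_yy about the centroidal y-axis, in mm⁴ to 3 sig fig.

Treat the section as a set of non-overlapping primitives; coordinates are from the bounding-box lower-left.
Bottom flange: 240 × 30, A = 7 200 mm², x = 120 mm, Ī = 34 560 000 mm⁴.
Web: 10 × 370, A = 3 700 mm², x = 120 mm, Ī = 30 833 mm⁴.
Top flange: 240 × 30, A = 7 200 mm², x = 120 mm, Ī = 34 560 000 mm⁴.
By symmetry the centroid is at mid-width, x̄ = 120 mm.
All pieces are centred on the centroidal y-axis, so I = ΣĪ = 69 150 833 mm⁴.

I_yy ≈ 6.92 × 10⁷ mm⁴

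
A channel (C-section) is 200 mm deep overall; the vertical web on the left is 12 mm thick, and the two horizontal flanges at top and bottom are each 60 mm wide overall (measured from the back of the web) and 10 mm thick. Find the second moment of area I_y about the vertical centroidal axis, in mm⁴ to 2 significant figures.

Break the section into simple shapes (no overlaps), measuring from the bottom-left corner of the bounding box.
Web: 12 × 200, A = 2 400 mm², x = 6 mm, Ī = 28 800 mm⁴.
Top flange (beyond web): 48 × 10, A = 480 mm², x = 36 mm, Ī = 92 160 mm⁴.
Bottom flange (beyond web): 48 × 10, A = 480 mm², x = 36 mm, Ī = 92 160 mm⁴.
Centroid: x̄ = ΣA·x / ΣA = 14.57 mm.
Transfer each piece to the vertical centroidal axis using Ī + A·d² with d = x − 14.57:
  web: d = -8.571 mm → contributes +205 127 mm⁴
  top flange (beyond web): d = 21.43 mm → contributes +312 568 mm⁴
  bottom flange (beyond web): d = 21.43 mm → contributes +312 568 mm⁴
Total I = 830 263 mm⁴.

I_y ≈ 8.3 × 10⁵ mm⁴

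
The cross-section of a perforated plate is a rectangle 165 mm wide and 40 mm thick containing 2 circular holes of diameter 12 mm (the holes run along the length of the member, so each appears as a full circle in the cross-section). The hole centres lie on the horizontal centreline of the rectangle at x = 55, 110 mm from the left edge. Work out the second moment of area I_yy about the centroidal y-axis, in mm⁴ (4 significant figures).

I_yy ≈ 1.480 × 10⁷ mm⁴

Break the section into simple shapes (no overlaps), measuring from the bottom-left corner of the bounding box.
Plate: 165 × 40, A = 6 600 mm², x = 82.5 mm, Ī = 14 973 750 mm⁴.
Hole 1 (subtracted): ⌀12, A = 113.097 mm², x = 55 mm, Ī = 1017.88 mm⁴.
Hole 2 (subtracted): ⌀12, A = 113.097 mm², x = 110 mm, Ī = 1017.88 mm⁴.
By symmetry the centroid is at mid-width, x̄ = 82.5 mm.
Transfer each piece to the centroidal y-axis using Ī + A·d² with d = x − 82.5:
  plate: d = 0 mm → contributes +14 973 750 mm⁴
  hole 1: d = -27.5 mm → contributes −86547.7 mm⁴
  hole 2: d = 27.5 mm → contributes −86547.7 mm⁴
Total I = 14 800 655 mm⁴.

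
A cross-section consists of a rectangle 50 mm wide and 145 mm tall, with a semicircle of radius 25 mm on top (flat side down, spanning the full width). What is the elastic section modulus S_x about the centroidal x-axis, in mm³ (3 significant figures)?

Treat the section as a set of non-overlapping primitives; coordinates are from the bounding-box lower-left.
Rectangular body: 50 × 145, A = 7 250 mm², y = 72.5 mm, Ī = 12 702 604 mm⁴.
Semicircular cap: semicircle r = 25, A = 981.75 mm², y = 155.61 mm, Ī = 42 874 mm⁴.
Centroid: ȳ = ΣA·y / ΣA = 82.412 mm.
Transfer each piece to the centroidal x-axis using Ī + A·d² with d = y − 82.412:
  rectangular body: d = -9.912 mm → contributes +13 414 905 mm⁴
  semicircular cap: d = 73.198 mm → contributes +5 303 068 mm⁴
Total I = 18 717 974 mm⁴.
Extreme fibre distance c = 87.588 mm; S = I/c = 213 705 mm³.

S_x ≈ 2.14 × 10⁵ mm³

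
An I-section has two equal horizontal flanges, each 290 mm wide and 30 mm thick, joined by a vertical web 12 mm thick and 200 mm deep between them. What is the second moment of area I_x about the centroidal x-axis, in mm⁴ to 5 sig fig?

Decompose the section into non-overlapping parts with the origin at the bottom-left of its bounding rectangle.
Bottom flange: 290 × 30, A = 8 700 mm², y = 15 mm, Ī = 652 500 mm⁴.
Web: 12 × 200, A = 2 400 mm², y = 130 mm, Ī = 8 000 000 mm⁴.
Top flange: 290 × 30, A = 8 700 mm², y = 245 mm, Ī = 652 500 mm⁴.
By symmetry the centroid is at mid-height, ȳ = 130 mm.
Transfer each piece to the centroidal x-axis using Ī + A·d² with d = y − 130:
  bottom flange: d = -115 mm → contributes +115 710 000 mm⁴
  web: d = 0 mm → contributes +8 000 000 mm⁴
  top flange: d = 115 mm → contributes +115 710 000 mm⁴
Total I = 239 420 000 mm⁴.

I_x ≈ 2.3942 × 10⁸ mm⁴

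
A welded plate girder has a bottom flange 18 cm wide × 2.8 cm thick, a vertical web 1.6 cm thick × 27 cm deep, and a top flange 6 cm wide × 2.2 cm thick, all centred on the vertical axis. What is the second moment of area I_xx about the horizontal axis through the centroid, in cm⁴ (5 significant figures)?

I_xx ≈ 1.3748 × 10⁴ cm⁴

Treat the section as a set of non-overlapping primitives; coordinates are from the bounding-box lower-left.
Bottom plate: 18 × 2.8, A = 50.4 cm², y = 1.4 cm, Ī = 32.928 cm⁴.
Web plate: 1.6 × 27, A = 43.2 cm², y = 16.3 cm, Ī = 2624.4 cm⁴.
Top plate: 6 × 2.2, A = 13.2 cm², y = 30.9 cm, Ī = 5.324 cm⁴.
Centroid: ȳ = ΣA·y / ΣA = 11.07303 cm.
Transfer each piece to the horizontal axis through the centroid using Ī + A·d² with d = y − 11.07303:
  bottom plate: d = -9.673034 cm → contributes +4748.734 cm⁴
  web plate: d = 5.226966 cm → contributes +3804.675 cm⁴
  top plate: d = 19.82697 cm → contributes +5194.357 cm⁴
Total I = 13747.77 cm⁴.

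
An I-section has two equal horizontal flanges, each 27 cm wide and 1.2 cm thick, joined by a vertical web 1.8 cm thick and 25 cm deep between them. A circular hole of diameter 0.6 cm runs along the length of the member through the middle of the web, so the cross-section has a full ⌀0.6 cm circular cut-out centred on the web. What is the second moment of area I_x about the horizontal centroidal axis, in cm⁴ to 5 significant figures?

I_x ≈ 1.3472 × 10⁴ cm⁴

Break the section into simple shapes (no overlaps), measuring from the bottom-left corner of the bounding box.
Bottom flange: 27 × 1.2, A = 32.4 cm², y = 0.6 cm, Ī = 3.888 cm⁴.
Web: 1.8 × 25, A = 45 cm², y = 13.7 cm, Ī = 2343.75 cm⁴.
Top flange: 27 × 1.2, A = 32.4 cm², y = 26.8 cm, Ī = 3.888 cm⁴.
Hole (subtracted): ⌀0.6, A = 0.2827433 cm², y = 13.7 cm, Ī = 0.006361725 cm⁴.
By symmetry the centroid is at mid-height, ȳ = 13.7 cm.
Transfer each piece to the horizontal centroidal axis using Ī + A·d² with d = y − 13.7:
  bottom flange: d = -13.1 cm → contributes +5564.052 cm⁴
  web: d = 0 cm → contributes +2343.75 cm⁴
  top flange: d = 13.1 cm → contributes +5564.052 cm⁴
  hole: d = 0 cm → contributes −0.006361725 cm⁴
Total I = 13471.85 cm⁴.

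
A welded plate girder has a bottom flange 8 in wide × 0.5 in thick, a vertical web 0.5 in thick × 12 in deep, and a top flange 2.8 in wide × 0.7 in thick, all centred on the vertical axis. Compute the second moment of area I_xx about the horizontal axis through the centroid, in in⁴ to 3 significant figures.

Split into non-overlapping primitives; take the origin at the lower-left of the bounding box.
Bottom plate: 8 × 0.5, A = 4 in², y = 0.25 in, Ī = 0.083333 in⁴.
Web plate: 0.5 × 12, A = 6 in², y = 6.5 in, Ī = 72 in⁴.
Top plate: 2.8 × 0.7, A = 1.96 in², y = 12.85 in, Ī = 0.080033 in⁴.
Centroid: ȳ = ΣA·y / ΣA = 5.4503 in.
Transfer each piece to the horizontal axis through the centroid using Ī + A·d² with d = y − 5.4503:
  bottom plate: d = -5.2003 in → contributes +108.26 in⁴
  web plate: d = 1.0497 in → contributes +78.611 in⁴
  top plate: d = 7.3997 in → contributes +107.4 in⁴
Total I = 294.27 in⁴.

I_xx ≈ 294 in⁴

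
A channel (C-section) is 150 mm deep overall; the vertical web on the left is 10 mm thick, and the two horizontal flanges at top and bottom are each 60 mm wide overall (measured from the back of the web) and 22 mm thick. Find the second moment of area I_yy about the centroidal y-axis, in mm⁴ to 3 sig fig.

Treat the section as a set of non-overlapping primitives; coordinates are from the bounding-box lower-left.
Web: 10 × 150, A = 1 500 mm², x = 5 mm, Ī = 12 500 mm⁴.
Top flange (beyond web): 50 × 22, A = 1 100 mm², x = 35 mm, Ī = 229 167 mm⁴.
Bottom flange (beyond web): 50 × 22, A = 1 100 mm², x = 35 mm, Ī = 229 167 mm⁴.
Centroid: x̄ = ΣA·x / ΣA = 22.838 mm.
Transfer each piece to the centroidal y-axis using Ī + A·d² with d = x − 22.838:
  web: d = -17.838 mm → contributes +489 783 mm⁴
  top flange (beyond web): d = 12.162 mm → contributes +391 877 mm⁴
  bottom flange (beyond web): d = 12.162 mm → contributes +391 877 mm⁴
Total I = 1 273 536 mm⁴.

I_yy ≈ 1.27 × 10⁶ mm⁴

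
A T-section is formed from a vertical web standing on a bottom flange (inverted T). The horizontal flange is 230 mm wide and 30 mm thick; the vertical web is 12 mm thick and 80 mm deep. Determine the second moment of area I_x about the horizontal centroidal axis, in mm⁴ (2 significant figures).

I_x ≈ 3.6 × 10⁶ mm⁴

Split into non-overlapping primitives; take the origin at the lower-left of the bounding box.
Flange: 230 × 30, A = 6 900 mm², y = 15 mm, Ī = 517 500 mm⁴.
Web: 12 × 80, A = 960 mm², y = 70 mm, Ī = 512 000 mm⁴.
Centroid: ȳ = ΣA·y / ΣA = 21.72 mm.
Transfer each piece to the horizontal centroidal axis using Ī + A·d² with d = y − 21.72:
  flange: d = -6.718 mm → contributes +828 866 mm⁴
  web: d = 48.28 mm → contributes +2 749 947 mm⁴
Total I = 3 578 813 mm⁴.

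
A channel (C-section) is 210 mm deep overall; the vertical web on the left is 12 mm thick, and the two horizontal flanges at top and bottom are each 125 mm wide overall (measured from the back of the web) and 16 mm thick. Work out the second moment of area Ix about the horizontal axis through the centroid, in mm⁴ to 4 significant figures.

Decompose the section into non-overlapping parts with the origin at the bottom-left of its bounding rectangle.
Web: 12 × 210, A = 2 520 mm², y = 105 mm, Ī = 9 261 000 mm⁴.
Top flange (beyond web): 113 × 16, A = 1 808 mm², y = 202 mm, Ī = 38570.7 mm⁴.
Bottom flange (beyond web): 113 × 16, A = 1 808 mm², y = 8 mm, Ī = 38570.7 mm⁴.
By symmetry the centroid is at mid-height, ȳ = 105 mm.
Transfer each piece to the horizontal axis through the centroid using Ī + A·d² with d = y − 105:
  web: d = 0 mm → contributes +9 261 000 mm⁴
  top flange (beyond web): d = 97 mm → contributes +17 050 043 mm⁴
  bottom flange (beyond web): d = -97 mm → contributes +17 050 043 mm⁴
Total I = 43 361 085 mm⁴.

Ix ≈ 4.336 × 10⁷ mm⁴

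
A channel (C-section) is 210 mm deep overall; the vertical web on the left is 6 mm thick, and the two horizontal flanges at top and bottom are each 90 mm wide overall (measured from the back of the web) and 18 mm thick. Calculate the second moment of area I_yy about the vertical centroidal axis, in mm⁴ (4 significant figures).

Decompose the section into non-overlapping parts with the origin at the bottom-left of its bounding rectangle.
Web: 6 × 210, A = 1 260 mm², x = 3 mm, Ī = 3 780 mm⁴.
Top flange (beyond web): 84 × 18, A = 1 512 mm², x = 48 mm, Ī = 889 056 mm⁴.
Bottom flange (beyond web): 84 × 18, A = 1 512 mm², x = 48 mm, Ī = 889 056 mm⁴.
Centroid: x̄ = ΣA·x / ΣA = 34.7647 mm.
Transfer each piece to the vertical centroidal axis using Ī + A·d² with d = x − 34.7647:
  web: d = -31.7647 mm → contributes +1 275 116 mm⁴
  top flange (beyond web): d = 13.2353 mm → contributes +1 153 918 mm⁴
  bottom flange (beyond web): d = 13.2353 mm → contributes +1 153 918 mm⁴
Total I = 3 582 951 mm⁴.

I_yy ≈ 3.583 × 10⁶ mm⁴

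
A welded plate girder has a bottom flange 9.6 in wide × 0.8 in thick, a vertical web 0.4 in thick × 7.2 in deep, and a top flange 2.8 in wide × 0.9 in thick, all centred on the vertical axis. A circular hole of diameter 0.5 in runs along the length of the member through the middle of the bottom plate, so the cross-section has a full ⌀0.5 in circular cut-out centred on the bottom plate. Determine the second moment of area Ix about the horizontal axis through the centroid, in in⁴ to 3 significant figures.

Ix ≈ 144 in⁴

Break the section into simple shapes (no overlaps), measuring from the bottom-left corner of the bounding box.
Bottom plate: 9.6 × 0.8, A = 7.68 in², y = 0.4 in, Ī = 0.4096 in⁴.
Web plate: 0.4 × 7.2, A = 2.88 in², y = 4.4 in, Ī = 12.442 in⁴.
Top plate: 2.8 × 0.9, A = 2.52 in², y = 8.45 in, Ī = 0.1701 in⁴.
Hole (subtracted): ⌀0.5, A = 0.19635 in², y = 0.4 in, Ī = 0.003068 in⁴.
Centroid: ȳ = ΣA·y / ΣA = 2.8687 in.
Transfer each piece to the horizontal axis through the centroid using Ī + A·d² with d = y − 2.8687:
  bottom plate: d = -2.4687 in → contributes +47.216 in⁴
  web plate: d = 1.5313 in → contributes +19.195 in⁴
  top plate: d = 5.5813 in → contributes +78.67 in⁴
  hole: d = -2.4687 in → contributes −1.1997 in⁴
Total I = 143.88 in⁴.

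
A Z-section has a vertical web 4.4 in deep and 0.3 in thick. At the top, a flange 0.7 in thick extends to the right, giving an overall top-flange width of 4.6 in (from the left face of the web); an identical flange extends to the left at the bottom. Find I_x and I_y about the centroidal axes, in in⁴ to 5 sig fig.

I_x ≈ 22.979 in⁴, I_y ≈ 41.132 in⁴

Decompose the section into non-overlapping parts with the origin at the bottom-left of its bounding rectangle.
Web: 0.3 × 4.4, A = 1.32 in², y = 2.2 in, Ī = 2.1296 in⁴.
Top flange (beyond web): 4.3 × 0.7, A = 3.01 in², y = 4.05 in, Ī = 0.1229083 in⁴.
Bottom flange (beyond web): 4.3 × 0.7, A = 3.01 in², y = 0.35 in, Ī = 0.1229083 in⁴.
Centroid: ȳ = ΣA·y / ΣA = 2.2 in.
Transfer each piece to the centroidal x-axis using Ī + A·d² with d = y − 2.2:
  web: d = 0 in → contributes +2.1296 in⁴
  top flange (beyond web): d = 1.85 in → contributes +10.42463 in⁴
  bottom flange (beyond web): d = -1.85 in → contributes +10.42463 in⁴
Total I = 22.97887 in⁴.
For the y-axis: x̄ = 4.45 in.
Repeating about the centroidal y-axis gives I_y = 41.13152 in⁴.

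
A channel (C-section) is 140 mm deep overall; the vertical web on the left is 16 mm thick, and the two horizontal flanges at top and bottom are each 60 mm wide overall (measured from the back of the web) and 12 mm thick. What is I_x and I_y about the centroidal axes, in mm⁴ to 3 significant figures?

Treat the section as a set of non-overlapping primitives; coordinates are from the bounding-box lower-left.
Web: 16 × 140, A = 2 240 mm², y = 70 mm, Ī = 3 658 667 mm⁴.
Top flange (beyond web): 44 × 12, A = 528 mm², y = 134 mm, Ī = 6 336 mm⁴.
Bottom flange (beyond web): 44 × 12, A = 528 mm², y = 6 mm, Ī = 6 336 mm⁴.
By symmetry the centroid is at mid-height, ȳ = 70 mm.
Transfer each piece to the centroidal x-axis using Ī + A·d² with d = y − 70:
  web: d = 0 mm → contributes +3 658 667 mm⁴
  top flange (beyond web): d = 64 mm → contributes +2 169 024 mm⁴
  bottom flange (beyond web): d = -64 mm → contributes +2 169 024 mm⁴
Total I = 7 996 715 mm⁴.
For the y-axis: x̄ = 17.612 mm.
Repeating about the centroidal y-axis gives I_y = 864 058 mm⁴.

I_x ≈ 8.00 × 10⁶ mm⁴, I_y ≈ 8.64 × 10⁵ mm⁴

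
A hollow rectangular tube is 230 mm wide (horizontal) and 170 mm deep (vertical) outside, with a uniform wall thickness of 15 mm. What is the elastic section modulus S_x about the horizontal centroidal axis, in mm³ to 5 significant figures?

S_x ≈ 5.6979 × 10⁵ mm³

Split into non-overlapping primitives; take the origin at the lower-left of the bounding box.
Outer rectangle: 230 × 170, A = 39 100 mm², y = 85 mm, Ī = 94 165 833 mm⁴.
Inner void (subtracted): 200 × 140, A = 28 000 mm², y = 85 mm, Ī = 45 733 333 mm⁴.
By symmetry the centroid is at mid-height, ȳ = 85 mm.
All pieces are centred on the horizontal centroidal axis, so I = ΣĪ (holes subtracted) = 48 432 500 mm⁴.
Extreme fibre distance c = 85 mm; S = I/c = 569794.1 mm³.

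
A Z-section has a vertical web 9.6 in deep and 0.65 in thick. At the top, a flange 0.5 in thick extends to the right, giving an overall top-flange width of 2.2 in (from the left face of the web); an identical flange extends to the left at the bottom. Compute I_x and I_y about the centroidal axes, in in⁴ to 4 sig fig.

Break the section into simple shapes (no overlaps), measuring from the bottom-left corner of the bounding box.
Web: 0.65 × 9.6, A = 6.24 in², y = 4.8 in, Ī = 47.9232 in⁴.
Top flange (beyond web): 1.55 × 0.5, A = 0.775 in², y = 9.35 in, Ī = 0.0161458 in⁴.
Bottom flange (beyond web): 1.55 × 0.5, A = 0.775 in², y = 0.25 in, Ī = 0.0161458 in⁴.
Centroid: ȳ = ΣA·y / ΣA = 4.8 in.
Transfer each piece to the centroidal x-axis using Ī + A·d² with d = y − 4.8:
  web: d = 0 in → contributes +47.9232 in⁴
  top flange (beyond web): d = 4.55 in → contributes +16.0606 in⁴
  bottom flange (beyond web): d = -4.55 in → contributes +16.0606 in⁴
Total I = 80.0444 in⁴.
For the y-axis: x̄ = 1.875 in.
Repeating about the centroidal y-axis gives I_y = 2.40552 in⁴.

I_x ≈ 80.04 in⁴, I_y ≈ 2.406 in⁴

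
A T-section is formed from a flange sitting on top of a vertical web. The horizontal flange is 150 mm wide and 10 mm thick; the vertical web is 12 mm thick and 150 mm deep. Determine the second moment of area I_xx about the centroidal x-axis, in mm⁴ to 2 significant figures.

Break the section into simple shapes (no overlaps), measuring from the bottom-left corner of the bounding box.
Flange: 150 × 10, A = 1 500 mm², y = 155 mm, Ī = 12 500 mm⁴.
Web: 12 × 150, A = 1 800 mm², y = 75 mm, Ī = 3 375 000 mm⁴.
Centroid: ȳ = ΣA·y / ΣA = 111.4 mm.
Transfer each piece to the centroidal x-axis using Ī + A·d² with d = y − 111.4:
  flange: d = 43.64 mm → contributes +2 868 698 mm⁴
  web: d = -36.36 mm → contributes +5 755 165 mm⁴
Total I = 8 623 864 mm⁴.

I_xx ≈ 8.6 × 10⁶ mm⁴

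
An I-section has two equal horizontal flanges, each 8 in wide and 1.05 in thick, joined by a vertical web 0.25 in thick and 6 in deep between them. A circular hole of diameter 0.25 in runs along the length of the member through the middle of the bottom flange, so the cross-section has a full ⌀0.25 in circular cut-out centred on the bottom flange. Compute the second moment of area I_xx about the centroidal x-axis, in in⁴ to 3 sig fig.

Decompose the section into non-overlapping parts with the origin at the bottom-left of its bounding rectangle.
Bottom flange: 8 × 1.05, A = 8.4 in², y = 0.525 in, Ī = 0.77175 in⁴.
Web: 0.25 × 6, A = 1.5 in², y = 4.05 in, Ī = 4.5 in⁴.
Top flange: 8 × 1.05, A = 8.4 in², y = 7.575 in, Ī = 0.77175 in⁴.
Hole (subtracted): ⌀0.25, A = 0.049087 in², y = 0.525 in, Ī = 0.00019175 in⁴.
Centroid: ȳ = ΣA·y / ΣA = 4.0595 in.
Transfer each piece to the centroidal x-axis using Ī + A·d² with d = y − 4.0595:
  bottom flange: d = -3.5345 in → contributes +105.71 in⁴
  web: d = -0.0094808 in → contributes +4.5001 in⁴
  top flange: d = 3.5155 in → contributes +104.59 in⁴
  hole: d = -3.5345 in → contributes −0.61342 in⁴
Total I = 214.18 in⁴.

I_xx ≈ 214 in⁴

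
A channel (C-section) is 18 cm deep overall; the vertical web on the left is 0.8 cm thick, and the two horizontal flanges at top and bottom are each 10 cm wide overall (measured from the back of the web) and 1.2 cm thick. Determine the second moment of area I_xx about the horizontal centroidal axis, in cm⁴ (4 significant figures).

Split into non-overlapping primitives; take the origin at the lower-left of the bounding box.
Web: 0.8 × 18, A = 14.4 cm², y = 9 cm, Ī = 388.8 cm⁴.
Top flange (beyond web): 9.2 × 1.2, A = 11.04 cm², y = 17.4 cm, Ī = 1.3248 cm⁴.
Bottom flange (beyond web): 9.2 × 1.2, A = 11.04 cm², y = 0.6 cm, Ī = 1.3248 cm⁴.
By symmetry the centroid is at mid-height, ȳ = 9 cm.
Transfer each piece to the horizontal centroidal axis using Ī + A·d² with d = y − 9:
  web: d = 0 cm → contributes +388.8 cm⁴
  top flange (beyond web): d = 8.4 cm → contributes +780.307 cm⁴
  bottom flange (beyond web): d = -8.4 cm → contributes +780.307 cm⁴
Total I = 1949.41 cm⁴.

I_xx ≈ 1949 cm⁴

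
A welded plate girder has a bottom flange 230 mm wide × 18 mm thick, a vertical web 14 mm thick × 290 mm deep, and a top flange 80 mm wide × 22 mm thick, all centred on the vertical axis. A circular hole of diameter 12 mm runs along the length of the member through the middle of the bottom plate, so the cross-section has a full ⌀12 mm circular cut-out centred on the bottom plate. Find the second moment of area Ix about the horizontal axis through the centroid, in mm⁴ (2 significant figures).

Decompose the section into non-overlapping parts with the origin at the bottom-left of its bounding rectangle.
Bottom plate: 230 × 18, A = 4 140 mm², y = 9 mm, Ī = 111 780 mm⁴.
Web plate: 14 × 290, A = 4 060 mm², y = 163 mm, Ī = 28 453 833 mm⁴.
Top plate: 80 × 22, A = 1 760 mm², y = 319 mm, Ī = 70 987 mm⁴.
Hole (subtracted): ⌀12, A = 113.1 mm², y = 9 mm, Ī = 1 018 mm⁴.
Centroid: ȳ = ΣA·y / ΣA = 127.9 mm.
Transfer each piece to the horizontal axis through the centroid using Ī + A·d² with d = y − 127.9:
  bottom plate: d = -118.9 mm → contributes +58 644 156 mm⁴
  web plate: d = 35.1 mm → contributes +33 454 541 mm⁴
  top plate: d = 191.1 mm → contributes +64 341 840 mm⁴
  hole: d = -118.9 mm → contributes −1 600 017 mm⁴
Total I = 154 840 521 mm⁴.

Ix ≈ 1.5 × 10⁸ mm⁴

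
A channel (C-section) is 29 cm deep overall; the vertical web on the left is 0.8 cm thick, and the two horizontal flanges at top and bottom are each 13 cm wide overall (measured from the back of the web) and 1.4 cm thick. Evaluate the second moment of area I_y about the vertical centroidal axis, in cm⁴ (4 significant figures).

I_y ≈ 1009 cm⁴

Treat the section as a set of non-overlapping primitives; coordinates are from the bounding-box lower-left.
Web: 0.8 × 29, A = 23.2 cm², x = 0.4 cm, Ī = 1.23733 cm⁴.
Top flange (beyond web): 12.2 × 1.4, A = 17.08 cm², x = 6.9 cm, Ī = 211.849 cm⁴.
Bottom flange (beyond web): 12.2 × 1.4, A = 17.08 cm², x = 6.9 cm, Ī = 211.849 cm⁴.
Centroid: x̄ = ΣA·x / ΣA = 4.27099 cm.
Transfer each piece to the vertical centroidal axis using Ī + A·d² with d = x − 4.27099:
  web: d = -3.87099 cm → contributes +348.879 cm⁴
  top flange (beyond web): d = 2.62901 cm → contributes +329.901 cm⁴
  bottom flange (beyond web): d = 2.62901 cm → contributes +329.901 cm⁴
Total I = 1008.68 cm⁴.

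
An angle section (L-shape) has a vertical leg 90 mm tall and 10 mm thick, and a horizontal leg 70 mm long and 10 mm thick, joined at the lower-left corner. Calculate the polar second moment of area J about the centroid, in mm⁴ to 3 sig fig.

Break the section into simple shapes (no overlaps), measuring from the bottom-left corner of the bounding box.
Vertical leg: 10 × 90, A = 900 mm², y = 45 mm, Ī = 607 500 mm⁴.
Horizontal leg (remainder): 60 × 10, A = 600 mm², y = 5 mm, Ī = 5 000 mm⁴.
Centroid: ȳ = ΣA·y / ΣA = 29 mm.
Transfer each piece to the centroidal x-axis using Ī + A·d² with d = y − 29:
  vertical leg: d = 16 mm → contributes +837 900 mm⁴
  horizontal leg (remainder): d = -24 mm → contributes +350 600 mm⁴
Total I = 1 188 500 mm⁴.
For the y-axis: x̄ = 19 mm.
Repeating about the centroidal y-axis gives I_y = 628 500 mm⁴.
Polar second moment: J = I_x + I_y = 1 817 000 mm⁴.

J ≈ 1.82 × 10⁶ mm⁴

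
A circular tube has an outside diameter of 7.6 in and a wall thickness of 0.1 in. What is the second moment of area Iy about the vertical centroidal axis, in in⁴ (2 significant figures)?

Break the section into simple shapes (no overlaps), measuring from the bottom-left corner of the bounding box.
Outer circle: ⌀7.6, A = 45.36 in², x = 3.8 in, Ī = 163.8 in⁴.
Bore (subtracted): ⌀7.4, A = 43.01 in², x = 3.8 in, Ī = 147.2 in⁴.
By symmetry the centroid is at mid-width, x̄ = 3.8 in.
All pieces are centred on the vertical centroidal axis, so I = ΣĪ (holes subtracted) = 16.57 in⁴.

Iy ≈ 17 in⁴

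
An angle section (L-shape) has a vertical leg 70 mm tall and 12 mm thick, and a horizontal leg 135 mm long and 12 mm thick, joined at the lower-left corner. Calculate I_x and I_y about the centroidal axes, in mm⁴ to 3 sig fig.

I_x ≈ 8.11 × 10⁵ mm⁴, I_y ≈ 4.31 × 10⁶ mm⁴

Treat the section as a set of non-overlapping primitives; coordinates are from the bounding-box lower-left.
Vertical leg: 12 × 70, A = 840 mm², y = 35 mm, Ī = 343 000 mm⁴.
Horizontal leg (remainder): 123 × 12, A = 1 476 mm², y = 6 mm, Ī = 17 712 mm⁴.
Centroid: ȳ = ΣA·y / ΣA = 16.518 mm.
Transfer each piece to the centroidal x-axis using Ī + A·d² with d = y − 16.518:
  vertical leg: d = 18.482 mm → contributes +629 927 mm⁴
  horizontal leg (remainder): d = -10.518 mm → contributes +181 004 mm⁴
Total I = 810 930 mm⁴.
For the y-axis: x̄ = 49.018 mm.
Repeating about the centroidal y-axis gives I_y = 4 310 075 mm⁴.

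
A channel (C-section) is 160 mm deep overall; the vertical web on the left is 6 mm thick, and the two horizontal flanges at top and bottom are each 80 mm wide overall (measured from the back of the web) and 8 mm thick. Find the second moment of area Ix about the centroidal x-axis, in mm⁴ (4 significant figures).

Ix ≈ 8.893 × 10⁶ mm⁴

Treat the section as a set of non-overlapping primitives; coordinates are from the bounding-box lower-left.
Web: 6 × 160, A = 960 mm², y = 80 mm, Ī = 2 048 000 mm⁴.
Top flange (beyond web): 74 × 8, A = 592 mm², y = 156 mm, Ī = 3157.33 mm⁴.
Bottom flange (beyond web): 74 × 8, A = 592 mm², y = 4 mm, Ī = 3157.33 mm⁴.
By symmetry the centroid is at mid-height, ȳ = 80 mm.
Transfer each piece to the centroidal x-axis using Ī + A·d² with d = y − 80:
  web: d = 0 mm → contributes +2 048 000 mm⁴
  top flange (beyond web): d = 76 mm → contributes +3 422 549 mm⁴
  bottom flange (beyond web): d = -76 mm → contributes +3 422 549 mm⁴
Total I = 8 893 099 mm⁴.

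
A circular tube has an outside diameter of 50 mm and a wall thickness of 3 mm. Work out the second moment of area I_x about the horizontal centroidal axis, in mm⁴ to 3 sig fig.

I_x ≈ 1.23 × 10⁵ mm⁴

Treat the section as a set of non-overlapping primitives; coordinates are from the bounding-box lower-left.
Outer circle: ⌀50, A = 1963.5 mm², y = 25 mm, Ī = 306 796 mm⁴.
Bore (subtracted): ⌀44, A = 1520.5 mm², y = 25 mm, Ī = 183 984 mm⁴.
By symmetry the centroid is at mid-height, ȳ = 25 mm.
All pieces are centred on the horizontal centroidal axis, so I = ΣĪ (holes subtracted) = 122 812 mm⁴.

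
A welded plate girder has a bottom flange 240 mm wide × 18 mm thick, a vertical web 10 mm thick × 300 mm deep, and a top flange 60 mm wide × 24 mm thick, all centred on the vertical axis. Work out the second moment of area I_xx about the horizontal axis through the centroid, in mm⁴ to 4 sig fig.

I_xx ≈ 1.462 × 10⁸ mm⁴

Break the section into simple shapes (no overlaps), measuring from the bottom-left corner of the bounding box.
Bottom plate: 240 × 18, A = 4 320 mm², y = 9 mm, Ī = 116 640 mm⁴.
Web plate: 10 × 300, A = 3 000 mm², y = 168 mm, Ī = 22 500 000 mm⁴.
Top plate: 60 × 24, A = 1 440 mm², y = 330 mm, Ī = 69 120 mm⁴.
Centroid: ȳ = ΣA·y / ΣA = 116.219 mm.
Transfer each piece to the horizontal axis through the centroid using Ī + A·d² with d = y − 116.219:
  bottom plate: d = -107.219 mm → contributes +49 779 153 mm⁴
  web plate: d = 51.7808 mm → contributes +30 543 761 mm⁴
  top plate: d = 213.781 mm → contributes +65 880 345 mm⁴
Total I = 146 203 259 mm⁴.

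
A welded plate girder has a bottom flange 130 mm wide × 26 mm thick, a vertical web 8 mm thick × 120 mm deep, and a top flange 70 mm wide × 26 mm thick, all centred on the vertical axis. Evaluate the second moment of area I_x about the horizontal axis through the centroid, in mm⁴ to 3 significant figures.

I_x ≈ 2.71 × 10⁷ mm⁴

Split into non-overlapping primitives; take the origin at the lower-left of the bounding box.
Bottom plate: 130 × 26, A = 3 380 mm², y = 13 mm, Ī = 190 407 mm⁴.
Web plate: 8 × 120, A = 960 mm², y = 86 mm, Ī = 1 152 000 mm⁴.
Top plate: 70 × 26, A = 1 820 mm², y = 159 mm, Ī = 102 527 mm⁴.
Centroid: ȳ = ΣA·y / ΣA = 67.513 mm.
Transfer each piece to the horizontal axis through the centroid using Ī + A·d² with d = y − 67.513:
  bottom plate: d = -54.513 mm → contributes +10 234 637 mm⁴
  web plate: d = 18.487 mm → contributes +1 480 099 mm⁴
  top plate: d = 91.487 mm → contributes +15 335 697 mm⁴
Total I = 27 050 432 mm⁴.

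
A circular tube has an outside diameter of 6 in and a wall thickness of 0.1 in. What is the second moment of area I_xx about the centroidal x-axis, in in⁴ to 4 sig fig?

I_xx ≈ 8.068 in⁴

Treat the section as a set of non-overlapping primitives; coordinates are from the bounding-box lower-left.
Outer circle: ⌀6, A = 28.2743 in², y = 3 in, Ī = 63.6173 in⁴.
Bore (subtracted): ⌀5.8, A = 26.4208 in², y = 3 in, Ī = 55.5497 in⁴.
By symmetry the centroid is at mid-height, ȳ = 3 in.
All pieces are centred on the centroidal x-axis, so I = ΣĪ (holes subtracted) = 8.06753 in⁴.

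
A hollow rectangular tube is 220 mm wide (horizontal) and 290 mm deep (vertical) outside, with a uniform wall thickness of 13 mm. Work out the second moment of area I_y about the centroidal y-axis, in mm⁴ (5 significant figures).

I_y ≈ 9.6696 × 10⁷ mm⁴

Decompose the section into non-overlapping parts with the origin at the bottom-left of its bounding rectangle.
Outer rectangle: 220 × 290, A = 63 800 mm², x = 110 mm, Ī = 257 326 667 mm⁴.
Inner void (subtracted): 194 × 264, A = 51 216 mm², x = 110 mm, Ī = 160 630 448 mm⁴.
By symmetry the centroid is at mid-width, x̄ = 110 mm.
All pieces are centred on the centroidal y-axis, so I = ΣĪ (holes subtracted) = 96 696 219 mm⁴.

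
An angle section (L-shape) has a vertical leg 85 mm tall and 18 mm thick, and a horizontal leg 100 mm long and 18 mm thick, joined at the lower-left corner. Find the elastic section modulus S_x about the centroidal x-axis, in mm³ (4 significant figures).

S_x ≈ 3.061 × 10⁴ mm³

Break the section into simple shapes (no overlaps), measuring from the bottom-left corner of the bounding box.
Vertical leg: 18 × 85, A = 1 530 mm², y = 42.5 mm, Ī = 921 188 mm⁴.
Horizontal leg (remainder): 82 × 18, A = 1 476 mm², y = 9 mm, Ī = 39 852 mm⁴.
Centroid: ȳ = ΣA·y / ΣA = 26.0509 mm.
Transfer each piece to the centroidal x-axis using Ī + A·d² with d = y − 26.0509:
  vertical leg: d = 16.4491 mm → contributes +1 335 164 mm⁴
  horizontal leg (remainder): d = -17.0509 mm → contributes +468 974 mm⁴
Total I = 1 804 138 mm⁴.
Extreme fibre distance c = 58.9491 mm; S = I/c = 30 605 mm³.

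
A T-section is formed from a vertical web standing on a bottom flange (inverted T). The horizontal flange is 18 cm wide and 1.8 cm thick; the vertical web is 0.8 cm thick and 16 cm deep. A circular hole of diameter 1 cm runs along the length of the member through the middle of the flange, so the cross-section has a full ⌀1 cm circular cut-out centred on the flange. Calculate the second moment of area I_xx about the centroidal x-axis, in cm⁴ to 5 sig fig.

I_xx ≈ 1003.5 cm⁴

Decompose the section into non-overlapping parts with the origin at the bottom-left of its bounding rectangle.
Flange: 18 × 1.8, A = 32.4 cm², y = 0.9 cm, Ī = 8.748 cm⁴.
Web: 0.8 × 16, A = 12.8 cm², y = 9.8 cm, Ī = 273.0667 cm⁴.
Hole (subtracted): ⌀1, A = 0.7853982 cm², y = 0.9 cm, Ī = 0.04908739 cm⁴.
Centroid: ȳ = ΣA·y / ΣA = 3.464922 cm.
Transfer each piece to the centroidal x-axis using Ī + A·d² with d = y − 3.464922:
  flange: d = -2.564922 cm → contributes +221.902 cm⁴
  web: d = 6.335078 cm → contributes +786.7718 cm⁴
  hole: d = -2.564922 cm → contributes −5.216085 cm⁴
Total I = 1003.458 cm⁴.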